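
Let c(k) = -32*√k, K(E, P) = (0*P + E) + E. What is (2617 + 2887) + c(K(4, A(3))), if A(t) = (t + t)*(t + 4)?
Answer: 5504 - 64*√2 ≈ 5413.5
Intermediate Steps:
A(t) = 2*t*(4 + t) (A(t) = (2*t)*(4 + t) = 2*t*(4 + t))
K(E, P) = 2*E (K(E, P) = (0 + E) + E = E + E = 2*E)
(2617 + 2887) + c(K(4, A(3))) = (2617 + 2887) - 32*2*√2 = 5504 - 64*√2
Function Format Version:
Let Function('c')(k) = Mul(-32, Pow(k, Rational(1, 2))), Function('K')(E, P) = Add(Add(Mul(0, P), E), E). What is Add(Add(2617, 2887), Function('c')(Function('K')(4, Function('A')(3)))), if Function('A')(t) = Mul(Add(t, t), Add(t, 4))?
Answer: Add(5504, Mul(-64, Pow(2, Rational(1, 2)))) ≈ 5413.5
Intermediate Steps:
Function('A')(t) = Mul(2, t, Add(4, t)) (Function('A')(t) = Mul(Mul(2, t), Add(4, t)) = Mul(2, t, Add(4, t)))
Function('K')(E, P) = Mul(2, E) (Function('K')(E, P) = Add(Add(0, E), E) = Add(E, E) = Mul(2, E))
Add(Add(2617, 2887), Function('c')(Function('K')(4, Function('A')(3)))) = Add(Add(2617, 2887), Mul(-32, Pow(Mul(2, 4), Rational(1, 2)))) = Add(5504, Mul(-32, Pow(8, Rational(1, 2)))) = Add(5504, Mul(-32, Mul(2, Pow(2, Rational(1, 2))))) = Add(5504, Mul(-64, Pow(2, Rational(1, 2))))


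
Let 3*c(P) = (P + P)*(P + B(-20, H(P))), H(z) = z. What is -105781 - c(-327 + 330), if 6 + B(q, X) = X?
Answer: -105781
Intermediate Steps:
B(q, X) = -6 + X
c(P) = 2*P*(-6 + 2*P)/3 (c(P) = ((P + P)*(P + (-6 + P)))/3 = ((2*P)*(-6 + 2*P))/3 = (2*P*(-6 + 2*P))/3 = 2*P*(-6 + 2*P)/3)
-105781 - c(-327 + 330) = -105781 - 4*(-327 + 330)*(-3 + (-327 + 330))/3 = -105781 - 4*3*(-3 + 3)/3 = -105781 - 4*3*0/3 = -105781 - 1*0 = -105781 + 0 = -105781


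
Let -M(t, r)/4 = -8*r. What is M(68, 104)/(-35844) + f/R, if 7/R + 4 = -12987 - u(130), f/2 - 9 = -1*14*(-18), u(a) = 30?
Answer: -60907582306/62727 ≈ -9.7100e+5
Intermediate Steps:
M(t, r) = 32*r (M(t, r) = -(-32)*r = 32*r)
f = 522 (f = 18 + 2*(-1*14*(-18)) = 18 + 2*(-14*(-18)) = 18 + 2*252 = 18 + 504 = 522)
R = -7/13021 (R = 7/(-4 + (-12987 - 1*30)) = 7/(-4 + (-12987 - 30)) = 7/(-4 - 13017) = 7/(-13021) = 7*(-1/13021) = -7/13021 ≈ -0.00053759)
M(68, 104)/(-35844) + f/R = (32*104)/(-35844) + 522/(-7/13021) = 3328*(-1/35844) + 522*(-13021/7) = -832/8961 - 6796962/7 = -60907582306/62727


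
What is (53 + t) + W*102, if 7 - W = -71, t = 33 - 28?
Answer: 8014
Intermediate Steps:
t = 5
W = 78 (W = 7 - 1*(-71) = 7 + 71 = 78)
(53 + t) + W*102 = (53 + 5) + 78*102 = 58 + 7956 = 8014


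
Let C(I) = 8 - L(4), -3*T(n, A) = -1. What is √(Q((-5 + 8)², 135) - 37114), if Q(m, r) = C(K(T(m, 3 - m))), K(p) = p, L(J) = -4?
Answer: I*√37102 ≈ 192.62*I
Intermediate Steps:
T(n, A) = ⅓ (T(n, A) = -⅓*(-1) = ⅓)
C(I) = 12 (C(I) = 8 - 1*(-4) = 8 + 4 = 12)
Q(m, r) = 12
√(Q((-5 + 8)², 135) - 37114) = √(12 - 37114) = √(-37102) = I*√37102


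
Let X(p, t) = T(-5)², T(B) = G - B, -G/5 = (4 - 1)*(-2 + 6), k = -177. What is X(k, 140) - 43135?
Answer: -40110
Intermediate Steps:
G = -60 (G = -5*(4 - 1)*(-2 + 6) = -15*4 = -5*12 = -60)
T(B) = -60 - B
X(p, t) = 3025 (X(p, t) = (-60 - 1*(-5))² = (-60 + 5)² = (-55)² = 3025)
X(k, 140) - 43135 = 3025 - 43135 = -40110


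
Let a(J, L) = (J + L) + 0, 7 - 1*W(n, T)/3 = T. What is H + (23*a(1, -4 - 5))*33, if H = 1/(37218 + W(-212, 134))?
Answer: -223674263/36837 ≈ -6072.0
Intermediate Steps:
W(n, T) = 21 - 3*T
H = 1/36837 (H = 1/(37218 + (21 - 3*134)) = 1/(37218 + (21 - 402)) = 1/(37218 - 381) = 1/36837 ≈ 2.7147e-5)
a(J, L) = J + L
H + (23*a(1, -4 - 5))*33 = 1/36837 + (23*(1 + (-4 - 5)))*33 = 1/36837 + (23*(1 - 9))*33 = 1/36837 + (23*(-8))*33 = 1/36837 - 184*33 = 1/36837 - 6072 = -223674263/36837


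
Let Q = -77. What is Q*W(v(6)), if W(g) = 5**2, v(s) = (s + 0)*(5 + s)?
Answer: -1925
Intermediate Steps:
v(s) = s*(5 + s)
W(g) = 25
Q*W(v(6)) = -77*25 = -1925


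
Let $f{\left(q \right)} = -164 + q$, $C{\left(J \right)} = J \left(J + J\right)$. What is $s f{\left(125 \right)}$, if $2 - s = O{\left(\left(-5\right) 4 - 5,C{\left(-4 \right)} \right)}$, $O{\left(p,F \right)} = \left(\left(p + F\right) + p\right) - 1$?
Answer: $-819$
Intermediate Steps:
$C{\left(J \right)} = 2 J^{2}$ ($C{\left(J \right)} = J 2 J = 2 J^{2}$)
$O{\left(p,F \right)} = -1 + F + 2 p$ ($O{\left(p,F \right)} = \left(\left(F + p\right) + p\right) - 1 = \left(F + 2 p\right) - 1 = -1 + F + 2 p$)
$s = 21$ ($s = 2 - \left(-1 + 2 \left(-4\right)^{2} + 2 \left(\left(-5\right) 4 - 5\right)\right) = 2 - \left(-1 + 2 \cdot 16 + 2 \left(-20 - 5\right)\right) = 2 - \left(-1 + 32 + 2 \left(-25\right)\right) = 2 - \left(-1 + 32 - 50\right) = 2 - -19 = 2 + 19 = 21$)
$s f{\left(125 \right)} = 21 \left(-164 + 125\right) = 21 \left(-39\right) = -819$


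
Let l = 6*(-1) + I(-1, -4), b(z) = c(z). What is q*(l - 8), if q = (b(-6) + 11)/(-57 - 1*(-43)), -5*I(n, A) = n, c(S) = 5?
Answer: 552/35 ≈ 15.771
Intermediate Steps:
I(n, A) = -n/5
b(z) = 5
l = -29/5 (l = 6*(-1) - ⅕*(-1) = -6 + ⅕ = -29/5 ≈ -5.8000)
q = -8/7 (q = (5 + 11)/(-57 - 1*(-43)) = 16/(-57 + 43) = 16/(-14) = 16*(-1/14) = -8/7 ≈ -1.1429)
q*(l - 8) = -8*(-29/5 - 8)/7 = -8/7*(-69/5) = 552/35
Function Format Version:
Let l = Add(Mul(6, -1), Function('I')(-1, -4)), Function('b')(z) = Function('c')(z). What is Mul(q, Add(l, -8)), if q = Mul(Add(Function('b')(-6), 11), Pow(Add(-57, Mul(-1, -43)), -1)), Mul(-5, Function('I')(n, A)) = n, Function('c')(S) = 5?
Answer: Rational(552, 35) ≈ 15.771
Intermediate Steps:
Function('I')(n, A) = Mul(Rational(-1, 5), n)
Function('b')(z) = 5
l = Rational(-29, 5) (l = Add(Mul(6, -1), Mul(Rational(-1, 5), -1)) = Add(-6, Rational(1, 5)) = Rational(-29, 5) ≈ -5.8000)
q = Rational(-8, 7) (q = Mul(Add(5, 11), Pow(Add(-57, Mul(-1, -43)), -1)) = Mul(16, Pow(Add(-57, 43), -1)) = Mul(16, Pow(-14, -1)) = Mul(16, Rational(-1, 14)) = Rational(-8, 7) ≈ -1.1429)
Mul(q, Add(l, -8)) = Mul(Rational(-8, 7), Add(Rational(-29, 5), -8)) = Mul(Rational(-8, 7), Rational(-69, 5)) = Rational(552, 35)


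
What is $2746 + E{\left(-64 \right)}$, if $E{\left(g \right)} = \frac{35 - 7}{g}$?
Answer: $\frac{43929}{16} \approx 2745.6$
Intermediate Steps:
$E{\left(g \right)} = \frac{28}{g}$ ($E{\left(g \right)} = \frac{35 - 7}{g} = \frac{28}{g}$)
$2746 + E{\left(-64 \right)} = 2746 + \frac{28}{-64} = 2746 + 28 \left(- \frac{1}{64}\right) = 2746 - \frac{7}{16} = \frac{43929}{16}$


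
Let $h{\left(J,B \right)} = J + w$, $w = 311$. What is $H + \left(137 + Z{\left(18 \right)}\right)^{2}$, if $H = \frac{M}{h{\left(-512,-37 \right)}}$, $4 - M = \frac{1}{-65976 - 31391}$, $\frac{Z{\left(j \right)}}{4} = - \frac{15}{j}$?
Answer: $\frac{1048998466382}{58712301} \approx 17867.0$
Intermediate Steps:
$Z{\left(j \right)} = - \frac{60}{j}$ ($Z{\left(j \right)} = 4 \left(- \frac{15}{j}\right) = - \frac{60}{j}$)
$h{\left(J,B \right)} = 311 + J$ ($h{\left(J,B \right)} = J + 311 = 311 + J$)
$M = \frac{389469}{97367}$ ($M = 4 - \frac{1}{-65976 - 31391} = 4 - \frac{1}{-97367} = 4 - - \frac{1}{97367} = 4 + \frac{1}{97367} = \frac{389469}{97367} \approx 4.0$)
$H = - \frac{129823}{6523589}$ ($H = \frac{389469}{97367 \left(311 - 512\right)} = \frac{389469}{97367 \left(-201\right)} = \frac{389469}{97367} \left(- \frac{1}{201}\right) = - \frac{129823}{6523589} \approx -0.019901$)
$H + \left(137 + Z{\left(18 \right)}\right)^{2} = - \frac{129823}{6523589} + \left(137 - \frac{60}{18}\right)^{2} = - \frac{129823}{6523589} + \left(137 - \frac{10}{3}\right)^{2} = - \frac{129823}{6523589} + \left(\frac{401}{3}\right)^{2} = - \frac{129823}{6523589} + \frac{160801}{9} = \frac{1048998466382}{58712301}$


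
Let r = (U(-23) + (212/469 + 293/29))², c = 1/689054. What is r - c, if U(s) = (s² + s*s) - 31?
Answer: 137220055712102277055/127466170797854 ≈ 1.0765e+6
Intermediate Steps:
U(s) = -31 + 2*s² (U(s) = (s² + s²) - 31 = 2*s² - 31 = -31 + 2*s²)
c = 1/689054 ≈ 1.4513e-6
r = 199142673451264/184987201 (r = ((-31 + 2*(-23)²) + (212/469 + 293/29))² = ((-31 + 2*529) + (212*(1/469) + 293*(1/29)))² = ((-31 + 1058) + (212/469 + 293/29))² = (1027 + 143565/13601)² = (14111792/13601)² = 199142673451264/184987201 ≈ 1.0765e+6)
r - c = 199142673451264/184987201 - 1*1/689054 = 199142673451264/184987201 - 1/689054 = 137220055712102277055/127466170797854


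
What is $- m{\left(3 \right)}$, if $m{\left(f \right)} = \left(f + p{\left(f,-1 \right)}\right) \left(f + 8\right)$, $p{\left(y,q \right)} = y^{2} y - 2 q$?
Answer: $-352$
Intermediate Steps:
$p{\left(y,q \right)} = y^{3} - 2 q$
$m{\left(f \right)} = \left(8 + f\right) \left(2 + f + f^{3}\right)$ ($m{\left(f \right)} = \left(f + \left(f^{3} - -2\right)\right) \left(f + 8\right) = \left(f + \left(f^{3} + 2\right)\right) \left(8 + f\right) = \left(f + \left(2 + f^{3}\right)\right) \left(8 + f\right) = \left(2 + f + f^{3}\right) \left(8 + f\right) = \left(8 + f\right) \left(2 + f + f^{3}\right)$)
$- m{\left(3 \right)} = - (16 + 3^{2} + 3^{4} + 8 \cdot 3^{3} + 10 \cdot 3) = - (16 + 9 + 81 + 8 \cdot 27 + 30) = - (16 + 9 + 81 + 216 + 30) = \left(-1\right) 352 = -352$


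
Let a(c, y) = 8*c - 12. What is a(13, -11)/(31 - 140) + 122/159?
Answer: -1330/17331 ≈ -0.076741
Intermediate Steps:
a(c, y) = -12 + 8*c
a(13, -11)/(31 - 140) + 122/159 = (-12 + 8*13)/(31 - 140) + 122/159 = (-12 + 104)/(-109) + 122*(1/159) = 92*(-1/109) + 122/159 = -92/109 + 122/159 = -1330/17331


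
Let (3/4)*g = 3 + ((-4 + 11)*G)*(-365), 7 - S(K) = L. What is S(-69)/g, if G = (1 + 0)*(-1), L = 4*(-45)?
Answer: 561/10232 ≈ 0.054828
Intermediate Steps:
L = -180
G = -1 (G = 1*(-1) = -1)
S(K) = 187 (S(K) = 7 - 1*(-180) = 7 + 180 = 187)
g = 10232/3 (g = 4*(3 + ((-4 + 11)*(-1))*(-365))/3 = 4*(3 + (7*(-1))*(-365))/3 = 4*(3 - 7*(-365))/3 = 4*(3 + 2555)/3 = (4/3)*2558 = 10232/3 ≈ 3410.7)
S(-69)/g = 187/(10232/3) = 187*(3/10232) = 561/10232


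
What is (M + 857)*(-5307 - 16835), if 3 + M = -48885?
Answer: 1063502402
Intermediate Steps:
M = -48888 (M = -3 - 48885 = -48888)
(M + 857)*(-5307 - 16835) = (-48888 + 857)*(-5307 - 16835) = -48031*(-22142) = 1063502402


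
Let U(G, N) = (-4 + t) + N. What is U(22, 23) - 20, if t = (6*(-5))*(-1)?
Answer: 29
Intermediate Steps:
t = 30 (t = -30*(-1) = 30)
U(G, N) = 26 + N (U(G, N) = (-4 + 30) + N = 26 + N)
U(22, 23) - 20 = (26 + 23) - 20 = 49 - 20 = 29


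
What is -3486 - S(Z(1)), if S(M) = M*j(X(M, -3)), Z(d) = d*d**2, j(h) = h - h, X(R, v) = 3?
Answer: -3486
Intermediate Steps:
j(h) = 0
Z(d) = d**3
S(M) = 0 (S(M) = M*0 = 0)
-3486 - S(Z(1)) = -3486 - 1*0 = -3486 + 0 = -3486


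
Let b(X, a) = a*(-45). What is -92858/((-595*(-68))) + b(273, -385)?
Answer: 350438321/20230 ≈ 17323.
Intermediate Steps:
b(X, a) = -45*a
-92858/((-595*(-68))) + b(273, -385) = -92858/((-595*(-68))) - 45*(-385) = -92858/40460 + 17325 = -92858*1/40460 + 17325 = -46429/20230 + 17325 = 350438321/20230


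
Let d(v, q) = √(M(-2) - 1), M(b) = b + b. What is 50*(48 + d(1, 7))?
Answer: 2400 + 50*I*√5 ≈ 2400.0 + 111.8*I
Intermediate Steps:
M(b) = 2*b
d(v, q) = I*√5 (d(v, q) = √(2*(-2) - 1) = √(-4 - 1) = √(-5) = I*√5)
50*(48 + d(1, 7)) = 50*(48 + I*√5) = 2400 + 50*I*√5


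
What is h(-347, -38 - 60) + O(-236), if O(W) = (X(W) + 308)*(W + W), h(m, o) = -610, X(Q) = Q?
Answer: -34594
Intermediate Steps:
O(W) = 2*W*(308 + W) (O(W) = (W + 308)*(W + W) = (308 + W)*(2*W) = 2*W*(308 + W))
h(-347, -38 - 60) + O(-236) = -610 + 2*(-236)*(308 - 236) = -610 + 2*(-236)*72 = -610 - 33984 = -34594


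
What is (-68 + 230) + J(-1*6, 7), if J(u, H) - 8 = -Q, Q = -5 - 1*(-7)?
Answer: 168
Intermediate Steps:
Q = 2 (Q = -5 + 7 = 2)
J(u, H) = 6 (J(u, H) = 8 - 1*2 = 8 - 2 = 6)
(-68 + 230) + J(-1*6, 7) = (-68 + 230) + 6 = 162 + 6 = 168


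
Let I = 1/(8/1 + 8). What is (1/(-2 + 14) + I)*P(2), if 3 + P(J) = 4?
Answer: 7/48 ≈ 0.14583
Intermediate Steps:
P(J) = 1 (P(J) = -3 + 4 = 1)
I = 1/16 (I = 1/(8*1 + 8) = 1/(8 + 8) = 1/16 ≈ 0.062500)
(1/(-2 + 14) + I)*P(2) = (1/(-2 + 14) + 1/16)*1 = (1/12 + 1/16)*1 = (7/48)*1 = 7/48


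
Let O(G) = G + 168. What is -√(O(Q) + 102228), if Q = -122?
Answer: -√102274 ≈ -319.80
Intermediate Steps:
O(G) = 168 + G
-√(O(Q) + 102228) = -√((168 - 122) + 102228) = -√(46 + 102228) = -√102274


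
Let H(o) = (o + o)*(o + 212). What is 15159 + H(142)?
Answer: 115695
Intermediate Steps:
H(o) = 2*o*(212 + o) (H(o) = (2*o)*(212 + o) = 2*o*(212 + o))
15159 + H(142) = 15159 + 2*142*(212 + 142) = 15159 + 2*142*354 = 15159 + 100536 = 115695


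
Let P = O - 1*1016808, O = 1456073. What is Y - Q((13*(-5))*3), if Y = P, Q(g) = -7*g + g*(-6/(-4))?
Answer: 876385/2 ≈ 4.3819e+5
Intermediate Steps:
P = 439265 (P = 1456073 - 1*1016808 = 1456073 - 1016808 = 439265)
Q(g) = -11*g/2 (Q(g) = -7*g + g*(-6*(-¼)) = -7*g + g*(3/2) = -7*g + 3*g/2 = -11*g/2)
Y = 439265
Y - Q((13*(-5))*3) = 439265 - (-11)*(13*(-5))*3/2 = 439265 - (-11)*(-65*3)/2 = 439265 - (-11)*(-195)/2 = 439265 - 1*2145/2 = 439265 - 2145/2 = 876385/2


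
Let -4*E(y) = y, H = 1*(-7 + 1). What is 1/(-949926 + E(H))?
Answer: -2/1899849 ≈ -1.0527e-6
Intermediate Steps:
H = -6 (H = 1*(-6) = -6)
E(y) = -y/4
1/(-949926 + E(H)) = 1/(-949926 - 1/4*(-6)) = 1/(-949926 + 3/2) = 1/(-1899849/2) = -2/1899849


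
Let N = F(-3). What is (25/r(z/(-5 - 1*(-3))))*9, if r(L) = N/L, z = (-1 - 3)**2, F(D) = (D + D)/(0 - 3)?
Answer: -900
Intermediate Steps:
F(D) = -2*D/3 (F(D) = (2*D)/(-3) = (2*D)*(-1/3) = -2*D/3)
z = 16 (z = (-4)**2 = 16)
N = 2 (N = -2/3*(-3) = 2)
r(L) = 2/L
(25/r(z/(-5 - 1*(-3))))*9 = (25/((2/((16/(-5 - 1*(-3)))))))*9 = (25/((2/((16/(-5 + 3))))))*9 = (25/((2/((16/(-2))))))*9 = (25/((2/((16*(-1/2))))))*9 = (25/((2/(-8))))*9 = (25/((2*(-1/8))))*9 = (25/(-1/4))*9 = (25*(-4))*9 = -100*9 = -900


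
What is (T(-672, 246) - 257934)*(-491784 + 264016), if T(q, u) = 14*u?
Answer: 57964678320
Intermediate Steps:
(T(-672, 246) - 257934)*(-491784 + 264016) = (14*246 - 257934)*(-491784 + 264016) = (3444 - 257934)*(-227768) = -254490*(-227768) = 57964678320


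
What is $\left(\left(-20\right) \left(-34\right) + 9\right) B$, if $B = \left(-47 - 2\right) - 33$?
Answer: $-56498$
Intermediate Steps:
$B = -82$ ($B = -49 - 33 = -82$)
$\left(\left(-20\right) \left(-34\right) + 9\right) B = \left(\left(-20\right) \left(-34\right) + 9\right) \left(-82\right) = \left(680 + 9\right) \left(-82\right) = 689 \left(-82\right) = -56498$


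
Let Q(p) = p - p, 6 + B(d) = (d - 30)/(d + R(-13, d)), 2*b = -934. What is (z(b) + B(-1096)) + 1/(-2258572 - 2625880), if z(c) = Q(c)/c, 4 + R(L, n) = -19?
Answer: -27294318895/5465701788 ≈ -4.9937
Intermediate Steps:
b = -467 (b = (1/2)*(-934) = -467)
R(L, n) = -23 (R(L, n) = -4 - 19 = -23)
B(d) = -6 + (-30 + d)/(-23 + d) (B(d) = -6 + (d - 30)/(d - 23) = -6 + (-30 + d)/(-23 + d))
Q(p) = 0
z(c) = 0 (z(c) = 0/c = 0)
(z(b) + B(-1096)) + 1/(-2258572 - 2625880) = (0 + (108 - 5*(-1096))/(-23 - 1096)) + 1/(-2258572 - 2625880) = (0 + (108 + 5480)/(-1119)) + 1/(-4884452) = (0 - 1/1119*5588) - 1/4884452 = (0 - 5588/1119) - 1/4884452 = -5588/1119 - 1/4884452 = -27294318895/5465701788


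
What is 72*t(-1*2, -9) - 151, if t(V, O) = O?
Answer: -799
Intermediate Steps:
72*t(-1*2, -9) - 151 = 72*(-9) - 151 = -648 - 151 = -799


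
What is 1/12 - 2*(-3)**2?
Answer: -215/12 ≈ -17.917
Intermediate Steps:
1/12 - 2*(-3)**2 = 1/12 - 2*9 = 1/12 - 18 = -215/12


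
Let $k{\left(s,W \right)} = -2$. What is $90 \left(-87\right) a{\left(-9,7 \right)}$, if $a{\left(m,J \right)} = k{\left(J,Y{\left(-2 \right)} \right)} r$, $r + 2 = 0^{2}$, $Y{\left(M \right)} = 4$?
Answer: $-31320$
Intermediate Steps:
$r = -2$ ($r = -2 + 0^{2} = -2 + 0 = -2$)
$a{\left(m,J \right)} = 4$ ($a{\left(m,J \right)} = \left(-2\right) \left(-2\right) = 4$)
$90 \left(-87\right) a{\left(-9,7 \right)} = 90 \left(-87\right) 4 = \left(-7830\right) 4 = -31320$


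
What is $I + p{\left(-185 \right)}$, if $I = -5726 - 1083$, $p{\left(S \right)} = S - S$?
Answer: $-6809$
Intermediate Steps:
$p{\left(S \right)} = 0$
$I = -6809$
$I + p{\left(-185 \right)} = -6809 + 0 = -6809$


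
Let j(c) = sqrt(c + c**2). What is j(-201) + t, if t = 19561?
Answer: 19561 + 10*sqrt(402) ≈ 19762.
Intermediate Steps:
j(-201) + t = sqrt(-201*(1 - 201)) + 19561 = sqrt(-201*(-200)) + 19561 = sqrt(40200) + 19561 = 10*sqrt(402) + 19561 = 19561 + 10*sqrt(402)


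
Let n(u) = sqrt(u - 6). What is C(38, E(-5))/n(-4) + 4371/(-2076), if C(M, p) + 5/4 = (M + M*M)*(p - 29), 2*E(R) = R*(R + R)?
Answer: -1457/692 + 23717*I*sqrt(10)/40 ≈ -2.1055 + 1875.0*I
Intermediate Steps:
E(R) = R**2 (E(R) = (R*(R + R))/2 = (R*(2*R))/2 = (2*R**2)/2 = R**2)
C(M, p) = -5/4 + (-29 + p)*(M + M**2) (C(M, p) = -5/4 + (M + M*M)*(p - 29) = -5/4 + (M + M**2)*(-29 + p) = -5/4 + (-29 + p)*(M + M**2))
n(u) = sqrt(-6 + u)
C(38, E(-5))/n(-4) + 4371/(-2076) = (-5/4 - 29*38 - 29*38**2 + 38*(-5)**2 + (-5)**2*38**2)/(sqrt(-6 - 4)) + 4371/(-2076) = (-5/4 - 1102 - 29*1444 + 38*25 + 25*1444)/(sqrt(-10)) + 4371*(-1/2076) = (-5/4 - 1102 - 41876 + 950 + 36100)/((I*sqrt(10))) - 1457/692 = -(-23717)*I*sqrt(10)/40 - 1457/692 = 23717*I*sqrt(10)/40 - 1457/692 = -1457/692 + 23717*I*sqrt(10)/40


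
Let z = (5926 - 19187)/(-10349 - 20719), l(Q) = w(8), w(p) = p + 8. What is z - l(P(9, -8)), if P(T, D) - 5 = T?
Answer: -483827/31068 ≈ -15.573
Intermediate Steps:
w(p) = 8 + p
P(T, D) = 5 + T
l(Q) = 16 (l(Q) = 8 + 8 = 16)
z = 13261/31068 (z = -13261/(-31068) = -13261*(-1/31068) = 13261/31068 ≈ 0.42684)
z - l(P(9, -8)) = 13261/31068 - 1*16 = 13261/31068 - 16 = -483827/31068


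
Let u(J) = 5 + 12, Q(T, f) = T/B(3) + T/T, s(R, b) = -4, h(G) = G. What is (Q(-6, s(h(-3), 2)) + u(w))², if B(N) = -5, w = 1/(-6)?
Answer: 9216/25 ≈ 368.64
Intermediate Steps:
w = -⅙ ≈ -0.16667
Q(T, f) = 1 - T/5 (Q(T, f) = T/(-5) + T/T = T*(-⅕) + 1 = -T/5 + 1 = 1 - T/5)
u(J) = 17
(Q(-6, s(h(-3), 2)) + u(w))² = ((1 - ⅕*(-6)) + 17)² = ((1 + 6/5) + 17)² = (11/5 + 17)² = (96/5)² = 9216/25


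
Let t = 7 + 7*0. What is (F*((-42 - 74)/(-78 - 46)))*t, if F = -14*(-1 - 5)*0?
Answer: 0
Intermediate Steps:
t = 7 (t = 7 + 0 = 7)
F = 0 (F = -(-84)*0 = -14*0 = 0)
(F*((-42 - 74)/(-78 - 46)))*t = (0*((-42 - 74)/(-78 - 46)))*7 = (0*(-116/(-124)))*7 = (0*(-116*(-1/124)))*7 = (0*(29/31))*7 = 0*7 = 0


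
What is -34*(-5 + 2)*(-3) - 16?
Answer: -322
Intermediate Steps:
-34*(-5 + 2)*(-3) - 16 = -(-102)*(-3) - 16 = -34*9 - 16 = -306 - 16 = -322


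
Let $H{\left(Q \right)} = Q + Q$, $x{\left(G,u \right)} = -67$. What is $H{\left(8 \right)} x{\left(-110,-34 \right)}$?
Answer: $-1072$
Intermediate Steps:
$H{\left(Q \right)} = 2 Q$
$H{\left(8 \right)} x{\left(-110,-34 \right)} = 2 \cdot 8 \left(-67\right) = 16 \left(-67\right) = -1072$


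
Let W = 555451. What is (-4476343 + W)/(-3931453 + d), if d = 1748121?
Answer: 980223/545833 ≈ 1.7958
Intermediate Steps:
(-4476343 + W)/(-3931453 + d) = (-4476343 + 555451)/(-3931453 + 1748121) = -3920892/(-2183332) = -3920892*(-1/2183332) = 980223/545833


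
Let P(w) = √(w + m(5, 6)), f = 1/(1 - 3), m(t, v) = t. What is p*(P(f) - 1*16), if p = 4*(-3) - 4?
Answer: 256 - 24*√2 ≈ 222.06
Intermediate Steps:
f = -½ (f = 1/(-2) = -½ ≈ -0.50000)
p = -16 (p = -12 - 4 = -16)
P(w) = √(5 + w) (P(w) = √(w + 5) = √(5 + w))
p*(P(f) - 1*16) = -16*(√(5 - ½) - 1*16) = -16*(√(9/2) - 16) = -16*(3*√2/2 - 16) = -16*(-16 + 3*√2/2) = 256 - 24*√2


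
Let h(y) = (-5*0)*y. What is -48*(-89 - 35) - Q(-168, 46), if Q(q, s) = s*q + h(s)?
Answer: 13680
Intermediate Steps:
h(y) = 0 (h(y) = 0*y = 0)
Q(q, s) = q*s (Q(q, s) = s*q + 0 = q*s + 0 = q*s)
-48*(-89 - 35) - Q(-168, 46) = -48*(-89 - 35) - (-168)*46 = -48*(-124) - 1*(-7728) = 5952 + 7728 = 13680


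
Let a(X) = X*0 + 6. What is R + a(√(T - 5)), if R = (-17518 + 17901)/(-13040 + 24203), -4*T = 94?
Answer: 67361/11163 ≈ 6.0343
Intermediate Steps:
T = -47/2 (T = -¼*94 = -47/2 ≈ -23.500)
R = 383/11163 ≈ 0.034310
a(X) = 6 (a(X) = 0 + 6 = 6)
R + a(√(T - 5)) = 383/11163 + 6 = 67361/11163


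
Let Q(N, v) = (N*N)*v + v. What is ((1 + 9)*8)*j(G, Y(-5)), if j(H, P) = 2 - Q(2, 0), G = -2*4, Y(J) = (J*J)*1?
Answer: 160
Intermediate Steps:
Y(J) = J² (Y(J) = J²*1 = J²)
Q(N, v) = v + v*N² (Q(N, v) = N²*v + v = v*N² + v = v + v*N²)
G = -8
j(H, P) = 2 (j(H, P) = 2 - 0*(1 + 2²) = 2 - 0*(1 + 4) = 2 - 0*5 = 2 - 1*0 = 2 + 0 = 2)
((1 + 9)*8)*j(G, Y(-5)) = ((1 + 9)*8)*2 = (10*8)*2 = 80*2 = 160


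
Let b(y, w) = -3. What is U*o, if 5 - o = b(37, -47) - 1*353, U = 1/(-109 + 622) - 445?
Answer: -4337396/27 ≈ -1.6064e+5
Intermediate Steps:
U = -228284/513 (U = 1/513 - 445 = -228284/513 ≈ -445.00)
o = 361 (o = 5 - (-3 - 1*353) = 5 - (-3 - 353) = 5 - 1*(-356) = 5 + 356 = 361)
U*o = -228284/513*361 = -4337396/27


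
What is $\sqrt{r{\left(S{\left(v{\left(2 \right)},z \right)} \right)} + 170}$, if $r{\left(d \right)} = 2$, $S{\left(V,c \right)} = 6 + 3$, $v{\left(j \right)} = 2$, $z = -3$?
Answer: $2 \sqrt{43} \approx 13.115$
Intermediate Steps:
$S{\left(V,c \right)} = 9$
$\sqrt{r{\left(S{\left(v{\left(2 \right)},z \right)} \right)} + 170} = \sqrt{2 + 170} = \sqrt{172} = 2 \sqrt{43}$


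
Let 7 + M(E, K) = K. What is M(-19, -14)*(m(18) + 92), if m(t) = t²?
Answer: -8736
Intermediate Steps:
M(E, K) = -7 + K
M(-19, -14)*(m(18) + 92) = (-7 - 14)*(18² + 92) = -21*(324 + 92) = -21*416 = -8736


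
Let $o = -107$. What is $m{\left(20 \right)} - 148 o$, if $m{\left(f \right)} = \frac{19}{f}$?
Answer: $\frac{316739}{20} \approx 15837.0$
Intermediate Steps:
$m{\left(20 \right)} - 148 o = \frac{19}{20} - -15836 = 19 \cdot \frac{1}{20} + 15836 = \frac{19}{20} + 15836 = \frac{316739}{20}$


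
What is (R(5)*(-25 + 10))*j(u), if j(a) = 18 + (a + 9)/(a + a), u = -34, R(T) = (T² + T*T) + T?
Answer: -1030425/68 ≈ -15153.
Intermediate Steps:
R(T) = T + 2*T² (R(T) = (T² + T²) + T = 2*T² + T = T + 2*T²)
j(a) = 18 + (9 + a)/(2*a) (j(a) = 18 + (9 + a)/((2*a)) = 18 + (9 + a)*(1/(2*a)) = 18 + (9 + a)/(2*a))
(R(5)*(-25 + 10))*j(u) = ((5*(1 + 2*5))*(-25 + 10))*((½)*(9 + 37*(-34))/(-34)) = ((5*(1 + 10))*(-15))*((½)*(-1/34)*(9 - 1258)) = ((5*11)*(-15))*((½)*(-1/34)*(-1249)) = (55*(-15))*(1249/68) = -825*1249/68 = -1030425/68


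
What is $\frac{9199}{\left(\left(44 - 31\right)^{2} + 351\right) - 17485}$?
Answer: $- \frac{9199}{16965} \approx -0.54223$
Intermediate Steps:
$\frac{9199}{\left(\left(44 - 31\right)^{2} + 351\right) - 17485} = \frac{9199}{\left(13^{2} + 351\right) - 17485} = \frac{9199}{\left(169 + 351\right) - 17485} = \frac{9199}{520 - 17485} = \frac{9199}{-16965} = 9199 \left(- \frac{1}{16965}\right) = - \frac{9199}{16965}$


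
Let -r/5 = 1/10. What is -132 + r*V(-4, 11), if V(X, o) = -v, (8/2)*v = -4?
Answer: -265/2 ≈ -132.50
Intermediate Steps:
v = -1 (v = (¼)*(-4) = -1)
r = -½ (r = -5/10 = -5*⅒ = -½ ≈ -0.50000)
V(X, o) = 1 (V(X, o) = -1*(-1) = 1)
-132 + r*V(-4, 11) = -132 - ½*1 = -132 - ½ = -265/2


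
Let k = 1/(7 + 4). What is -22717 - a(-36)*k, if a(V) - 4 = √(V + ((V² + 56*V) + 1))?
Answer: -249891/11 - I*√755/11 ≈ -22717.0 - 2.4979*I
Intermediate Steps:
a(V) = 4 + √(1 + V² + 57*V) (a(V) = 4 + √(V + ((V² + 56*V) + 1)) = 4 + √(V + (1 + V² + 56*V)) = 4 + √(1 + V² + 57*V))
k = 1/11 ≈ 0.090909
-22717 - a(-36)*k = -22717 - (4 + √(1 + (-36)² + 57*(-36)))/11 = -22717 - (4 + √(1 + 1296 - 2052))/11 = -22717 - (4 + √(-755))/11 = -22717 - (4 + I*√755)/11 = -22717 - (4/11 + I*√755/11) = -22717 + (-4/11 - I*√755/11) = -249891/11 - I*√755/11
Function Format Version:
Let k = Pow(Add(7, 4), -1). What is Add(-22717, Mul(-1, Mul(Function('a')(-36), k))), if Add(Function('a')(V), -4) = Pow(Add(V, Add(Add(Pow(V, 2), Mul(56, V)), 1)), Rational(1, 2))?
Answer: Add(Rational(-249891, 11), Mul(Rational(-1, 11), I, Pow(755, Rational(1, 2)))) ≈ Add(-22717., Mul(-2.4979, I))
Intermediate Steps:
Function('a')(V) = Add(4, Pow(Add(1, Pow(V, 2), Mul(57, V)), Rational(1, 2))) (Function('a')(V) = Add(4, Pow(Add(V, Add(Add(Pow(V, 2), Mul(56, V)), 1)), Rational(1, 2))) = Add(4, Pow(Add(V, Add(1, Pow(V, 2), Mul(56, V))), Rational(1, 2))) = Add(4, Pow(Add(1, Pow(V, 2), Mul(57, V)), Rational(1, 2))))
k = Rational(1, 11) (k = Pow(11, -1) = Rational(1, 11) ≈ 0.090909)
Add(-22717, Mul(-1, Mul(Function('a')(-36), k))) = Add(-22717, Mul(-1, Mul(Add(4, Pow(Add(1, Pow(-36, 2), Mul(57, -36)), Rational(1, 2))), Rational(1, 11)))) = Add(-22717, Mul(-1, Mul(Add(4, Pow(Add(1, 1296, -2052), Rational(1, 2))), Rational(1, 11)))) = Add(-22717, Mul(-1, Mul(Add(4, Pow(-755, Rational(1, 2))), Rational(1, 11)))) = Add(-22717, Mul(-1, Mul(Add(4, Mul(I, Pow(755, Rational(1, 2)))), Rational(1, 11)))) = Add(-22717, Mul(-1, Add(Rational(4, 11), Mul(Rational(1, 11), I, Pow(755, Rational(1, 2)))))) = Add(-22717, Add(Rational(-4, 11), Mul(Rational(-1, 11), I, Pow(755, Rational(1, 2))))) = Add(Rational(-249891, 11), Mul(Rational(-1, 11), I, Pow(755, Rational(1, 2))))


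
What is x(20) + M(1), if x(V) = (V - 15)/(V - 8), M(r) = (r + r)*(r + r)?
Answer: 53/12 ≈ 4.4167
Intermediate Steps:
M(r) = 4*r² (M(r) = (2*r)*(2*r) = 4*r²)
x(V) = (-15 + V)/(-8 + V)
x(20) + M(1) = (-15 + 20)/(-8 + 20) + 4*1² = 5/12 + 4*1 = (1/12)*5 + 4 = 5/12 + 4 = 53/12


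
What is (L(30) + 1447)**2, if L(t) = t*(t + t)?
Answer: 10543009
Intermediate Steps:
L(t) = 2*t**2 (L(t) = t*(2*t) = 2*t**2)
(L(30) + 1447)**2 = (2*30**2 + 1447)**2 = (2*900 + 1447)**2 = (1800 + 1447)**2 = 3247**2 = 10543009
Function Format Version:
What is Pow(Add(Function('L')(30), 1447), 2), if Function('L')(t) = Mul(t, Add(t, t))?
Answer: 10543009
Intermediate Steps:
Function('L')(t) = Mul(2, Pow(t, 2)) (Function('L')(t) = Mul(t, Mul(2, t)) = Mul(2, Pow(t, 2)))
Pow(Add(Function('L')(30), 1447), 2) = Pow(Add(Mul(2, Pow(30, 2)), 1447), 2) = Pow(Add(Mul(2, 900), 1447), 2) = Pow(Add(1800, 1447), 2) = Pow(3247, 2) = 10543009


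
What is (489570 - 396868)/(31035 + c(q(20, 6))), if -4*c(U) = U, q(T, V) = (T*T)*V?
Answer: 92702/30435 ≈ 3.0459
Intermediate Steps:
q(T, V) = V*T² (q(T, V) = T²*V = V*T²)
c(U) = -U/4
(489570 - 396868)/(31035 + c(q(20, 6))) = (489570 - 396868)/(31035 - 3*20²/2) = 92702/(31035 - 3*400/2) = 92702/(31035 - ¼*2400) = 92702/(31035 - 600) = 92702/30435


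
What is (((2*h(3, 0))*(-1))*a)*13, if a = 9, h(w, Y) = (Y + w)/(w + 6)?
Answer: -78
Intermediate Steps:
h(w, Y) = (Y + w)/(6 + w)
(((2*h(3, 0))*(-1))*a)*13 = (((2*((0 + 3)/(6 + 3)))*(-1))*9)*13 = (((2*(3/9))*(-1))*9)*13 = (((2*((⅑)*3))*(-1))*9)*13 = (((2*(⅓))*(-1))*9)*13 = (((⅔)*(-1))*9)*13 = -⅔*9*13 = -6*13 = -78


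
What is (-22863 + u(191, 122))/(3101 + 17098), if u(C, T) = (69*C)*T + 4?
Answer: 1584979/20199 ≈ 78.468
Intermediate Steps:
u(C, T) = 4 + 69*C*T (u(C, T) = 69*C*T + 4 = 4 + 69*C*T)
(-22863 + u(191, 122))/(3101 + 17098) = (-22863 + (4 + 69*191*122))/(3101 + 17098) = (-22863 + (4 + 1607838))/20199 = (-22863 + 1607842)*(1/20199) = 1584979*(1/20199) = 1584979/20199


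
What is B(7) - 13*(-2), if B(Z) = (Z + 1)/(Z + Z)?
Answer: 186/7 ≈ 26.571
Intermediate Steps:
B(Z) = (1 + Z)/(2*Z) (B(Z) = (1 + Z)/((2*Z)) = (1 + Z)*(1/(2*Z)) = (1 + Z)/(2*Z))
B(7) - 13*(-2) = (1/2)*(1 + 7)/7 - 13*(-2) = (1/2)*(1/7)*8 + 26 = 4/7 + 26 = 186/7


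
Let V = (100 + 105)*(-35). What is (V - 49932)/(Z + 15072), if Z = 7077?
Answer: -57107/22149 ≈ -2.5783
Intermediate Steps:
V = -7175 (V = 205*(-35) = -7175)
(V - 49932)/(Z + 15072) = (-7175 - 49932)/(7077 + 15072) = -57107/22149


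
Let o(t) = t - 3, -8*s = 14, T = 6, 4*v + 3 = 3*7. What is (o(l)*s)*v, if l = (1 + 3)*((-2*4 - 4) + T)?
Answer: 1701/8 ≈ 212.63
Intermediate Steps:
v = 9/2 (v = -¾ + (3*7)/4 = -¾ + (¼)*21 = -¾ + 21/4 = 9/2 ≈ 4.5000)
s = -7/4 (s = -⅛*14 = -7/4 ≈ -1.7500)
l = -24 (l = (1 + 3)*((-2*4 - 4) + 6) = 4*((-8 - 4) + 6) = 4*(-12 + 6) = 4*(-6) = -24)
o(t) = -3 + t
(o(l)*s)*v = ((-3 - 24)*(-7/4))*(9/2) = -27*(-7/4)*(9/2) = (189/4)*(9/2) = 1701/8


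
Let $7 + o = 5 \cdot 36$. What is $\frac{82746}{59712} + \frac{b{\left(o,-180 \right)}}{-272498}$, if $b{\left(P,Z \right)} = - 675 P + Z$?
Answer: $\frac{2460978039}{1355950048} \approx 1.8149$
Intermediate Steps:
$o = 173$ ($o = -7 + 5 \cdot 36 = -7 + 180 = 173$)
$b{\left(P,Z \right)} = Z - 675 P$
$\frac{82746}{59712} + \frac{b{\left(o,-180 \right)}}{-272498} = \frac{82746}{59712} + \frac{-180 - 116775}{-272498} = 82746 \cdot \frac{1}{59712} + \left(-180 - 116775\right) \left(- \frac{1}{272498}\right) = \frac{13791}{9952} - - \frac{116955}{272498} = \frac{13791}{9952} + \frac{116955}{272498} = \frac{2460978039}{1355950048}$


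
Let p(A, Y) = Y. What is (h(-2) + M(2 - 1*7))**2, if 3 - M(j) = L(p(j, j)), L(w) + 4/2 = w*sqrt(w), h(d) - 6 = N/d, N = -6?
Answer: 71 + 140*I*sqrt(5) ≈ 71.0 + 313.05*I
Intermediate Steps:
h(d) = 6 - 6/d
L(w) = -2 + w**(3/2) (L(w) = -2 + w*sqrt(w) = -2 + w**(3/2))
M(j) = 5 - j**(3/2) (M(j) = 3 - (-2 + j**(3/2)) = 3 + (2 - j**(3/2)) = 5 - j**(3/2))
(h(-2) + M(2 - 1*7))**2 = ((6 - 6/(-2)) + (5 - (2 - 1*7)**(3/2)))**2 = ((6 - 6*(-1/2)) + (5 - (2 - 7)**(3/2)))**2 = ((6 + 3) + (5 - (-5)**(3/2)))**2 = (9 + (5 - (-5)*I*sqrt(5)))**2 = (9 + (5 + 5*I*sqrt(5)))**2 = (14 + 5*I*sqrt(5))**2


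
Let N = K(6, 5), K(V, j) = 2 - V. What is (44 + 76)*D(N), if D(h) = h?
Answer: -480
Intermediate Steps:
N = -4 (N = 2 - 1*6 = 2 - 6 = -4)
(44 + 76)*D(N) = (44 + 76)*(-4) = 120*(-4) = -480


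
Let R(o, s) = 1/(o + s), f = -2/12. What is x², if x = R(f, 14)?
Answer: 36/6889 ≈ 0.0052257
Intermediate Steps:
f = -⅙ (f = -2*1/12 = -⅙ ≈ -0.16667)
x = 6/83 (x = 1/(-⅙ + 14) = 1/(83/6) = 6/83 ≈ 0.072289)
x² = (6/83)² = 36/6889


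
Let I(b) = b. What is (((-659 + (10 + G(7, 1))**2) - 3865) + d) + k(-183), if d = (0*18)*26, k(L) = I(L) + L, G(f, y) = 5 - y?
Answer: -4694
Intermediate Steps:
k(L) = 2*L (k(L) = L + L = 2*L)
d = 0 (d = 0*26 = 0)
(((-659 + (10 + G(7, 1))**2) - 3865) + d) + k(-183) = (((-659 + (10 + (5 - 1*1))**2) - 3865) + 0) + 2*(-183) = (((-659 + (10 + (5 - 1))**2) - 3865) + 0) - 366 = (((-659 + (10 + 4)**2) - 3865) + 0) - 366 = (((-659 + 14**2) - 3865) + 0) - 366 = (((-659 + 196) - 3865) + 0) - 366 = ((-463 - 3865) + 0) - 366 = (-4328 + 0) - 366 = -4328 - 366 = -4694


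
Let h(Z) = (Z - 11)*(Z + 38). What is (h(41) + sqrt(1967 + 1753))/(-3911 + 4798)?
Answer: 2370/887 + 2*sqrt(930)/887 ≈ 2.7407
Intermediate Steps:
h(Z) = (-11 + Z)*(38 + Z)
(h(41) + sqrt(1967 + 1753))/(-3911 + 4798) = ((-418 + 41**2 + 27*41) + sqrt(1967 + 1753))/(-3911 + 4798) = ((-418 + 1681 + 1107) + sqrt(3720))/887 = (2370 + 2*sqrt(930))*(1/887) = 2370/887 + 2*sqrt(930)/887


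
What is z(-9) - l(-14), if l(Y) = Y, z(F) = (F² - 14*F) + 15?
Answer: 236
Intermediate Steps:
z(F) = 15 + F² - 14*F
z(-9) - l(-14) = (15 + (-9)² - 14*(-9)) - 1*(-14) = (15 + 81 + 126) + 14 = 222 + 14 = 236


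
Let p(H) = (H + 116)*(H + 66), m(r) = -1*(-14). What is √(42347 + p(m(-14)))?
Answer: √52747 ≈ 229.67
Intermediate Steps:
m(r) = 14
p(H) = (66 + H)*(116 + H) (p(H) = (116 + H)*(66 + H) = (66 + H)*(116 + H))
√(42347 + p(m(-14))) = √(42347 + (7656 + 14² + 182*14)) = √(42347 + (7656 + 196 + 2548)) = √(42347 + 10400) = √52747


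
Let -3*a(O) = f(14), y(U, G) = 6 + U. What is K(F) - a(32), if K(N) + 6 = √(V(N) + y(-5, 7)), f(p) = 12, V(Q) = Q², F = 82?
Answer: -2 + 5*√269 ≈ 80.006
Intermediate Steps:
a(O) = -4 (a(O) = -⅓*12 = -4)
K(N) = -6 + √(1 + N²) (K(N) = -6 + √(N² + (6 - 5)) = -6 + √(N² + 1) = -6 + √(1 + N²))
K(F) - a(32) = (-6 + √(1 + 82²)) - 1*(-4) = (-6 + √(1 + 6724)) + 4 = (-6 + √6725) + 4 = (-6 + 5*√269) + 4 = -2 + 5*√269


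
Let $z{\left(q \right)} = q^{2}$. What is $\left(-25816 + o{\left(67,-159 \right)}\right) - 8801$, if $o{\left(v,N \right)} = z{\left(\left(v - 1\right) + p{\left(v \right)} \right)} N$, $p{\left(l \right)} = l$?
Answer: $-2847168$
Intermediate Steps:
$o{\left(v,N \right)} = N \left(-1 + 2 v\right)^{2}$ ($o{\left(v,N \right)} = \left(\left(v - 1\right) + v\right)^{2} N = \left(\left(-1 + v\right) + v\right)^{2} N = \left(-1 + 2 v\right)^{2} N = N \left(-1 + 2 v\right)^{2}$)
$\left(-25816 + o{\left(67,-159 \right)}\right) - 8801 = \left(-25816 - 159 \left(-1 + 2 \cdot 67\right)^{2}\right) - 8801 = \left(-25816 - 159 \left(-1 + 134\right)^{2}\right) - 8801 = \left(-25816 - 159 \cdot 133^{2}\right) - 8801 = \left(-25816 - 2812551\right) - 8801 = -2838367 - 8801 = -2847168$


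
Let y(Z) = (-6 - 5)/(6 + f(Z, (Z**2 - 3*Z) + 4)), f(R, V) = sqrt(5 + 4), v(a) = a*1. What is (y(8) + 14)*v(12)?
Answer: 460/3 ≈ 153.33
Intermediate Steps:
v(a) = a
f(R, V) = 3 (f(R, V) = sqrt(9) = 3)
y(Z) = -11/9 (y(Z) = (-6 - 5)/(6 + 3) = -11/9)
(y(8) + 14)*v(12) = (-11/9 + 14)*12 = (115/9)*12 = 460/3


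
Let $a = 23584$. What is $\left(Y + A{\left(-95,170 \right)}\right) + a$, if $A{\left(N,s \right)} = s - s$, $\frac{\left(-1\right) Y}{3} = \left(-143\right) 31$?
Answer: $36883$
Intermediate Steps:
$Y = 13299$ ($Y = - 3 \left(\left(-143\right) 31\right) = \left(-3\right) \left(-4433\right) = 13299$)
$A{\left(N,s \right)} = 0$
$\left(Y + A{\left(-95,170 \right)}\right) + a = \left(13299 + 0\right) + 23584 = 13299 + 23584 = 36883$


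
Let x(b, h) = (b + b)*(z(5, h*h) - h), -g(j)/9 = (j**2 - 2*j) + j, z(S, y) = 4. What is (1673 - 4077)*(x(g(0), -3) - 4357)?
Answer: 10474228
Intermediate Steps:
g(j) = -9*j**2 + 9*j (g(j) = -9*((j**2 - 2*j) + j) = -9*(j**2 - j) = -9*j**2 + 9*j)
x(b, h) = 2*b*(4 - h) (x(b, h) = (b + b)*(4 - h) = (2*b)*(4 - h) = 2*b*(4 - h))
(1673 - 4077)*(x(g(0), -3) - 4357) = (1673 - 4077)*(2*(9*0*(1 - 1*0))*(4 - 1*(-3)) - 4357) = -2404*(2*(9*0*(1 + 0))*(4 + 3) - 4357) = -2404*(2*(9*0*1)*7 - 4357) = -2404*(2*0*7 - 4357) = -2404*(0 - 4357) = -2404*(-4357) = 10474228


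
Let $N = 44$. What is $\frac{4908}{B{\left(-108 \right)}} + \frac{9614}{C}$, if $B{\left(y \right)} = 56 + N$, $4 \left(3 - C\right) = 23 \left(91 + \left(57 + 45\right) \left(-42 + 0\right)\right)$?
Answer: $\frac{119306777}{2411275} \approx 49.479$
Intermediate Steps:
$C = \frac{96451}{4}$ ($C = 3 - \frac{23 \left(91 + \left(57 + 45\right) \left(-42 + 0\right)\right)}{4} = 3 - \frac{23 \left(91 + 102 \left(-42\right)\right)}{4} = 3 - \frac{23 \left(91 - 4284\right)}{4} = 3 - \frac{23 \left(-4193\right)}{4} = 3 - - \frac{96439}{4} = 3 + \frac{96439}{4} = \frac{96451}{4} \approx 24113.0$)
$B{\left(y \right)} = 100$ ($B{\left(y \right)} = 56 + 44 = 100$)
$\frac{4908}{B{\left(-108 \right)}} + \frac{9614}{C} = \frac{4908}{100} + \frac{9614}{\frac{96451}{4}} = 4908 \cdot \frac{1}{100} + 9614 \cdot \frac{4}{96451} = \frac{1227}{25} + \frac{38456}{96451} = \frac{119306777}{2411275}$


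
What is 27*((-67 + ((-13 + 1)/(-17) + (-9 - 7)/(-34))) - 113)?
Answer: -82080/17 ≈ -4828.2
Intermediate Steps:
27*((-67 + ((-13 + 1)/(-17) + (-9 - 7)/(-34))) - 113) = 27*((-67 + (-12*(-1/17) - 16*(-1/34))) - 113) = 27*((-67 + (12/17 + 8/17)) - 113) = 27*((-67 + 20/17) - 113) = 27*(-1119/17 - 113) = 27*(-3040/17) = -82080/17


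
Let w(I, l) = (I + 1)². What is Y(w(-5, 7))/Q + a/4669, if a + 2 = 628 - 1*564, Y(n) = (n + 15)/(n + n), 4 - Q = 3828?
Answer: 7442077/571336192 ≈ 0.013026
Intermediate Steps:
Q = -3824 (Q = 4 - 1*3828 = 4 - 3828 = -3824)
w(I, l) = (1 + I)²
Y(n) = (15 + n)/(2*n) (Y(n) = (15 + n)/((2*n)) = (15 + n)*(1/(2*n)) = (15 + n)/(2*n))
a = 62 (a = -2 + (628 - 1*564) = -2 + (628 - 564) = -2 + 64 = 62)
Y(w(-5, 7))/Q + a/4669 = ((15 + (1 - 5)²)/(2*((1 - 5)²)))/(-3824) + 62/4669 = ((15 + (-4)²)/(2*((-4)²)))*(-1/3824) + 62*(1/4669) = ((½)*(15 + 16)/16)*(-1/3824) + 62/4669 = ((½)*(1/16)*31)*(-1/3824) + 62/4669 = (31/32)*(-1/3824) + 62/4669 = -31/122368 + 62/4669 = 7442077/571336192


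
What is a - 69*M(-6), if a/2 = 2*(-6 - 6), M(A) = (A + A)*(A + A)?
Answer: -9984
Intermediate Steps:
M(A) = 4*A**2 (M(A) = (2*A)*(2*A) = 4*A**2)
a = -48 (a = 2*(2*(-6 - 6)) = 2*(2*(-12)) = 2*(-24) = -48)
a - 69*M(-6) = -48 - 276*(-6)**2 = -48 - 276*36 = -48 - 69*144 = -48 - 9936 = -9984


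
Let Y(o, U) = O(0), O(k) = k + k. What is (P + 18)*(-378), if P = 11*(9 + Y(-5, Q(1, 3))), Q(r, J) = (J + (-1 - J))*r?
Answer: -44226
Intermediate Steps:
O(k) = 2*k
Q(r, J) = -r
Y(o, U) = 0 (Y(o, U) = 2*0 = 0)
P = 99 (P = 11*(9 + 0) = 11*9 = 99)
(P + 18)*(-378) = (99 + 18)*(-378) = 117*(-378) = -44226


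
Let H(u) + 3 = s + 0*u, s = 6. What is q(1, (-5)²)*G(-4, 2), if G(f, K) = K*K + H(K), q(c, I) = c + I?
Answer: 182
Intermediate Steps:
q(c, I) = I + c
H(u) = 3 (H(u) = -3 + (6 + 0*u) = -3 + (6 + 0) = -3 + 6 = 3)
G(f, K) = 3 + K² (G(f, K) = K*K + 3 = K² + 3 = 3 + K²)
q(1, (-5)²)*G(-4, 2) = ((-5)² + 1)*(3 + 2²) = (25 + 1)*(3 + 4) = 26*7 = 182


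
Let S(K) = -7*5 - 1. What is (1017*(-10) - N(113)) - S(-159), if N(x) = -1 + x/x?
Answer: -10134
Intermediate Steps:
N(x) = 0 (N(x) = -1 + 1 = 0)
S(K) = -36 (S(K) = -35 - 1 = -36)
(1017*(-10) - N(113)) - S(-159) = (1017*(-10) - 1*0) - 1*(-36) = (-10170 + 0) + 36 = -10170 + 36 = -10134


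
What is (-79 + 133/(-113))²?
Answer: 82083600/12769 ≈ 6428.4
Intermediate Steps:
(-79 + 133/(-113))² = (-79 + 133*(-1/113))² = (-79 - 133/113)² = (-9060/113)² = 82083600/12769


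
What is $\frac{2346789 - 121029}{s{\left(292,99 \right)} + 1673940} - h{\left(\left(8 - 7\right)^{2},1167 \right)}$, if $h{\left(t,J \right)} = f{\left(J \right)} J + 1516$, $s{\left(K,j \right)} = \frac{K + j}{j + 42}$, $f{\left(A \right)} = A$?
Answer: $- \frac{321798620622895}{236025931} \approx -1.3634 \cdot 10^{6}$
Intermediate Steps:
$s{\left(K,j \right)} = \frac{K + j}{42 + j}$
$h{\left(t,J \right)} = 1516 + J^{2}$ ($h{\left(t,J \right)} = J J + 1516 = J^{2} + 1516 = 1516 + J^{2}$)
$\frac{2346789 - 121029}{s{\left(292,99 \right)} + 1673940} - h{\left(\left(8 - 7\right)^{2},1167 \right)} = \frac{2346789 - 121029}{\frac{292 + 99}{42 + 99} + 1673940} - \left(1516 + 1167^{2}\right) = \frac{2225760}{\frac{1}{141} \cdot 391 + 1673940} - \left(1516 + 1361889\right) = \frac{2225760}{\frac{1}{141} \cdot 391 + 1673940} - 1363405 = \frac{2225760}{\frac{391}{141} + 1673940} - 1363405 = \frac{2225760}{\frac{236025931}{141}} - 1363405 = 2225760 \cdot \frac{141}{236025931} - 1363405 = \frac{313832160}{236025931} - 1363405 = - \frac{321798620622895}{236025931}$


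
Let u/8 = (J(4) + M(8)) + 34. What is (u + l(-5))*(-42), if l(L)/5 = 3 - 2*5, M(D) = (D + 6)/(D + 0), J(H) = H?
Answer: -11886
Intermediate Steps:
M(D) = (6 + D)/D
u = 318 (u = 8*((4 + (6 + 8)/8) + 34) = 8*((4 + (⅛)*14) + 34) = 8*((4 + 7/4) + 34) = 8*(23/4 + 34) = 8*(159/4) = 318)
l(L) = -35 (l(L) = 5*(3 - 2*5) = 5*(3 - 10) = 5*(-7) = -35)
(u + l(-5))*(-42) = (318 - 35)*(-42) = 283*(-42) = -11886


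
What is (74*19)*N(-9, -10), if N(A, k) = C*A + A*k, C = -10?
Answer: 253080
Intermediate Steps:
N(A, k) = -10*A + A*k
(74*19)*N(-9, -10) = (74*19)*(-9*(-10 - 10)) = 1406*(-9*(-20)) = 1406*180 = 253080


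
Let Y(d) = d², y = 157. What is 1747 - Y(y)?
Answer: -22902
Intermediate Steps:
1747 - Y(y) = 1747 - 1*157² = 1747 - 1*24649 = 1747 - 24649 = -22902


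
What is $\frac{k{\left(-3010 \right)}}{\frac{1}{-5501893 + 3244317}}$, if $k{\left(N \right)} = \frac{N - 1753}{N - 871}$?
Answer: $- \frac{10752834488}{3881} \approx -2.7706 \cdot 10^{6}$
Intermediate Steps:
$k{\left(N \right)} = \frac{-1753 + N}{-871 + N}$
$\frac{k{\left(-3010 \right)}}{\frac{1}{-5501893 + 3244317}} = \frac{\frac{1}{-871 - 3010} \left(-1753 - 3010\right)}{\frac{1}{-5501893 + 3244317}} = \frac{\frac{1}{-3881} \left(-4763\right)}{\frac{1}{-2257576}} = \frac{\left(- \frac{1}{3881}\right) \left(-4763\right)}{- \frac{1}{2257576}} = \frac{4763}{3881} \left(-2257576\right) = - \frac{10752834488}{3881}$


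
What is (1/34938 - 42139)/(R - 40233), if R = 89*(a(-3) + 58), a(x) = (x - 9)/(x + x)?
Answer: 1472252381/1219091634 ≈ 1.2077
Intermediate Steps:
a(x) = (-9 + x)/(2*x) (a(x) = (-9 + x)/((2*x)) = (-9 + x)*(1/(2*x)) = (-9 + x)/(2*x))
R = 5340 (R = 89*((½)*(-9 - 3)/(-3) + 58) = 89*((½)*(-⅓)*(-12) + 58) = 89*(2 + 58) = 89*60 = 5340)
(1/34938 - 42139)/(R - 40233) = (1/34938 - 42139)/(5340 - 40233) = (1/34938 - 42139)/(-34893) = -1472252381/34938*(-1/34893) = 1472252381/1219091634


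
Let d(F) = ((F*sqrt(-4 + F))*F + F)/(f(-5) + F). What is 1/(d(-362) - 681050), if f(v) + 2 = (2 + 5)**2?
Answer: -3378853611/2301478626069356 + 2063943*I*sqrt(366)/2301478626069356 ≈ -1.4681e-6 + 1.7157e-8*I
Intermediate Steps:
f(v) = 47 (f(v) = -2 + (2 + 5)**2 = -2 + 7**2 = -2 + 49 = 47)
d(F) = (F + F**2*sqrt(-4 + F))/(47 + F) (d(F) = ((F*sqrt(-4 + F))*F + F)/(47 + F) = (F**2*sqrt(-4 + F) + F)/(47 + F) = (F + F**2*sqrt(-4 + F))/(47 + F))
1/(d(-362) - 681050) = 1/(-362*(1 - 362*sqrt(-4 - 362))/(47 - 362) - 681050) = 1/(-362*(1 - 362*I*sqrt(366))/(-315) - 681050) = 1/(-362*(-1/315)*(1 - 362*I*sqrt(366)) - 681050) = 1/((362/315 - 131044*I*sqrt(366)/315) - 681050) = 1/(-214530388/315 - 131044*I*sqrt(366)/315)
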